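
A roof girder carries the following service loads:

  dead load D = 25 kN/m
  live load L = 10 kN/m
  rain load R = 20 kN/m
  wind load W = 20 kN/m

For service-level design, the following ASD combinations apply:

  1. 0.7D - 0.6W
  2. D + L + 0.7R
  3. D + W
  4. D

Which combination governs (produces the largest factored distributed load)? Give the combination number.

1. 0.7(25) - 0.6(20) = 17.50 - 12.00 = 5.50
2. 1.0(25) + 1.0(10) + 0.7(20) = 25.00 + 10.00 + 14.00 = 49.00
3. 1.0(25) + 1.0(20) = 25.00 + 20.00 = 45.00
4. 1.0(25) = 25.00
The largest value is 49.00 kN/m from combination 2.

Combination 2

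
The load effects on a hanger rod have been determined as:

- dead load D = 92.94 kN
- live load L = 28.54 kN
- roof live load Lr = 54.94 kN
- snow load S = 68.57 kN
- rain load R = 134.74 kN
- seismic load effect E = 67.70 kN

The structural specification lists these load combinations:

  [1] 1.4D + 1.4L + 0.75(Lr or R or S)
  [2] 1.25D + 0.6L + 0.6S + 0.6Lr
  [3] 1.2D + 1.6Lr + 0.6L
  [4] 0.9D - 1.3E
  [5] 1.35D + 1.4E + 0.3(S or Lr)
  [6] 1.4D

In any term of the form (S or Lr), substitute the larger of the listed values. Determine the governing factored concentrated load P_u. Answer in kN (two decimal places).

271.13 kN

(Lr or R or S) → R = 134.74 kN; (S or Lr) → S = 68.57 kN.
[1] 1.4(92.94) + 1.4(28.54) + 0.75(134.74) = 271.13
[2] 1.25(92.94) + 0.6(28.54) + 0.6(68.57) + 0.6(54.94) = 207.41
[3] 1.2(92.94) + 1.6(54.94) + 0.6(28.54) = 216.56
[4] 0.9(92.94) - 1.3(67.70) = 83.65 - 88.01 = -4.36
[5] 1.35(92.94) + 1.4(67.70) + 0.3(68.57) = 125.47 + 94.78 + 20.57 = 240.82
[6] 1.4(92.94) = 130.12
Maximum is from combination 1.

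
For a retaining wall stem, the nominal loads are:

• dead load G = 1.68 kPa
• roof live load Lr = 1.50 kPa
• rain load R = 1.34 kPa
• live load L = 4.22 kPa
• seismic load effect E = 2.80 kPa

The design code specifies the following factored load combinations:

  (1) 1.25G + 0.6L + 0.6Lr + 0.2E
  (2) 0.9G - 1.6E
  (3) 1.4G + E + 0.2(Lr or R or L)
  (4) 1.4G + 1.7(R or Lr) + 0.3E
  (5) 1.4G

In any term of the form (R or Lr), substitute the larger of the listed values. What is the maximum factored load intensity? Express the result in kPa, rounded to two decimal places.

6.09 kPa

(Lr or R or L) → L = 4.22 kPa; (R or Lr) → Lr = 1.50 kPa.
(1) 1.25(1.68) + 0.6(4.22) + 0.6(1.50) + 0.2(2.80) = 2.10 + 2.53 + 0.90 + 0.56 = 6.09
(2) 0.9(1.68) - 1.6(2.80) = 1.51 - 4.48 = -2.97
(3) 1.4(1.68) + 1.0(2.80) + 0.2(4.22) = 6.00
(4) 1.4(1.68) + 1.7(1.50) + 0.3(2.80) = 2.35 + 2.55 + 0.84 = 5.74
(5) 1.4(1.68) = 2.35
The controlling combination is 1, giving 6.09 kPa.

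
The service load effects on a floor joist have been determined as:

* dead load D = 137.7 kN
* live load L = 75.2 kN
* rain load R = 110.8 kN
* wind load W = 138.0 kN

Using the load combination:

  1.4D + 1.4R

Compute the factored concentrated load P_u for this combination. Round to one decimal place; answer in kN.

1.4(137.7) + 1.4(110.8) = 192.8 + 155.1 = 347.9
P_u = 347.9 kN.

347.9 kN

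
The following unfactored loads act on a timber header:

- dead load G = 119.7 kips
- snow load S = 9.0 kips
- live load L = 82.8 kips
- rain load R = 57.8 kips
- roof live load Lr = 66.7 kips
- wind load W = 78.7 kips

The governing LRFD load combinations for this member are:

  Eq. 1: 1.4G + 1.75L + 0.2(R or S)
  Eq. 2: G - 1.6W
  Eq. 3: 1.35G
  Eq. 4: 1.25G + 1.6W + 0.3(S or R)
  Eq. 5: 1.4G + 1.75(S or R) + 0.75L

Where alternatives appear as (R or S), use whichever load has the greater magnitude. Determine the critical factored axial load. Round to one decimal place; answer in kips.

330.8 kips

(R or S) → R = 57.8 kips; (S or R) → R = 57.8 kips.
Eq. 1: 1.4(119.7) + 1.75(82.8) + 0.2(57.8) = 324.0
Eq. 2: 1.0(119.7) - 1.6(78.7) = 119.7 - 125.9 = -6.2
Eq. 3: 1.35(119.7) = 161.6
Eq. 4: 1.25(119.7) + 1.6(78.7) + 0.3(57.8) = 292.9
Eq. 5: 1.4(119.7) + 1.75(57.8) + 0.75(82.8) = 330.8
Combination 5 governs: P_u = 330.8 kips.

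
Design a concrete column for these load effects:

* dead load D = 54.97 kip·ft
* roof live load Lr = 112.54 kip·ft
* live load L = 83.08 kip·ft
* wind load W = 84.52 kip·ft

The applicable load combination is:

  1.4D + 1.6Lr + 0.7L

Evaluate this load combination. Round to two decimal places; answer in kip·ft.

1.4(54.97) + 1.6(112.54) + 0.7(83.08) = 76.96 + 180.06 + 58.16 = 315.18
M_u = 315.18 kip·ft.

315.18 kip·ft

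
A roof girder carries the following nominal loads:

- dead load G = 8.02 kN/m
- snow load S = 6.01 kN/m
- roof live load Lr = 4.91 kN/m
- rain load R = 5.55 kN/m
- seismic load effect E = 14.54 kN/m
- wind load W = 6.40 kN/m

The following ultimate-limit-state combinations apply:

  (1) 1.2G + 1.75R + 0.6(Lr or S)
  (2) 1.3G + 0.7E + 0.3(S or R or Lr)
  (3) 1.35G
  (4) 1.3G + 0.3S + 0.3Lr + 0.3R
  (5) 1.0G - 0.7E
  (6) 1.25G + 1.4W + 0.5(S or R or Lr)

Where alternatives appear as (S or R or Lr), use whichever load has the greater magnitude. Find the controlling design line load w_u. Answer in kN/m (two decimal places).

22.94 kN/m

(Lr or S) → S = 6.01 kN/m; (S or R or Lr) → S = 6.01 kN/m.
(1) 1.2(8.02) + 1.75(5.55) + 0.6(6.01) = 9.62 + 9.71 + 3.61 = 22.94
(2) 1.3(8.02) + 0.7(14.54) + 0.3(6.01) = 10.43 + 10.18 + 1.80 = 22.41
(3) 1.35(8.02) = 10.83
(4) 1.3(8.02) + 0.3(6.01) + 0.3(4.91) + 0.3(5.55) = 10.43 + 1.80 + 1.47 + 1.67 = 15.37
(5) 1.0(8.02) - 0.7(14.54) = 8.02 - 10.18 = -2.16
(6) 1.25(8.02) + 1.4(6.40) + 0.5(6.01) = 21.99
The controlling combination is 1, giving 22.94 kN/m.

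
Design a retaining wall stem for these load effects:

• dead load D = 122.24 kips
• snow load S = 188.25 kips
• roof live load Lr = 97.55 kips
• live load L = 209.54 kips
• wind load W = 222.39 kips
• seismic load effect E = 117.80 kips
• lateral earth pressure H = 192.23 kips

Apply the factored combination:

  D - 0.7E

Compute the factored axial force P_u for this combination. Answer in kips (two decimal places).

39.78 kips

1.0(122.24) - 0.7(117.80) = 122.24 - 82.46 = 39.78
P_u = 39.78 kips.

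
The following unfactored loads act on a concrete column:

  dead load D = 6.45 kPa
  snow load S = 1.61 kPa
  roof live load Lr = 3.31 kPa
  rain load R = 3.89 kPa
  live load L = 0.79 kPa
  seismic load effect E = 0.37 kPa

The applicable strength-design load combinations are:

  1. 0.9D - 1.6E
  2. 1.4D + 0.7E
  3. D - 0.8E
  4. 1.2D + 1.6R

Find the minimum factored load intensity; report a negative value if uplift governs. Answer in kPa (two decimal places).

1. 0.9(6.45) - 1.6(0.37) = 5.21
2. 1.4(6.45) + 0.7(0.37) = 9.29
3. 1.0(6.45) - 0.8(0.37) = 6.15
4. 1.2(6.45) + 1.6(3.89) = 13.96
Combination 1 gives the minimum: 5.21 kPa.

5.21 kPa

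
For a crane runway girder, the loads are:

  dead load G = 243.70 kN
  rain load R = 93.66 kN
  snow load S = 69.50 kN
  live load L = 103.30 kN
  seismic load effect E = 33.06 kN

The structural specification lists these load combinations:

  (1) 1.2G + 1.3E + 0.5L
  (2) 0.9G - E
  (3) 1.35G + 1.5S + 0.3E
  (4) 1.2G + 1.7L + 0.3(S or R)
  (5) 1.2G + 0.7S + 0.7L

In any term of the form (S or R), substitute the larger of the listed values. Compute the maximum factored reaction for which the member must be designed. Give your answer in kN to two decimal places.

496.15 kN

(S or R) → R = 93.66 kN.
(1) 1.2(243.70) + 1.3(33.06) + 0.5(103.30) = 292.44 + 42.98 + 51.65 = 387.07
(2) 0.9(243.70) - 1.0(33.06) = 219.33 - 33.06 = 186.27
(3) 1.35(243.70) + 1.5(69.50) + 0.3(33.06) = 443.16
(4) 1.2(243.70) + 1.7(103.30) + 0.3(93.66) = 292.44 + 175.61 + 28.10 = 496.15
(5) 1.2(243.70) + 0.7(69.50) + 0.7(103.30) = 292.44 + 48.65 + 72.31 = 413.40
The controlling combination is 4, giving 496.15 kN.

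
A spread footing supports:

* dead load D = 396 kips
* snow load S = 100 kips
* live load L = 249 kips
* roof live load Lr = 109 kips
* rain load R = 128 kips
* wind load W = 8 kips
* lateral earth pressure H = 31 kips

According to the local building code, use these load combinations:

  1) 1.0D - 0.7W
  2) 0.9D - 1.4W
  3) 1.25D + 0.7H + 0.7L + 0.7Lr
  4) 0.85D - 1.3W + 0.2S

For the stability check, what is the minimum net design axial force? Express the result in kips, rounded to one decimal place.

1) 1.0(396) - 0.7(8) = 396.0 - 5.6 = 390.4
2) 0.9(396) - 1.4(8) = 356.4 - 11.2 = 345.2
3) 1.25(396) + 0.7(31) + 0.7(249) + 0.7(109) = 495.0 + 21.7 + 174.3 + 76.3 = 767.3
4) 0.85(396) - 1.3(8) + 0.2(100) = 336.6 - 10.4 + 20.0 = 346.2
Combination 2 gives the minimum: 345.2 kips.

345.2 kips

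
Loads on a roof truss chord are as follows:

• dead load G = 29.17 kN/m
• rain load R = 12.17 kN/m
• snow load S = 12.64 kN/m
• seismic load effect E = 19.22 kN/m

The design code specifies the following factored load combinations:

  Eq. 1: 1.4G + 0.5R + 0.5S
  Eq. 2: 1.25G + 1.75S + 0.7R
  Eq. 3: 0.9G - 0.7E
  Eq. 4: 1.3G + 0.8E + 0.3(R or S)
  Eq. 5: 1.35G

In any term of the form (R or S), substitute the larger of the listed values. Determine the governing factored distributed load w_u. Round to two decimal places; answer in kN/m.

(R or S) → S = 12.64 kN/m.
Eq. 1: 1.4(29.17) + 0.5(12.17) + 0.5(12.64) = 53.24
Eq. 2: 1.25(29.17) + 1.75(12.64) + 0.7(12.17) = 36.46 + 22.12 + 8.52 = 67.10
Eq. 3: 0.9(29.17) - 0.7(19.22) = 26.25 - 13.45 = 12.80
Eq. 4: 1.3(29.17) + 0.8(19.22) + 0.3(12.64) = 37.92 + 15.38 + 3.79 = 57.09
Eq. 5: 1.35(29.17) = 39.38
Maximum is from combination 2.

67.10 kN/m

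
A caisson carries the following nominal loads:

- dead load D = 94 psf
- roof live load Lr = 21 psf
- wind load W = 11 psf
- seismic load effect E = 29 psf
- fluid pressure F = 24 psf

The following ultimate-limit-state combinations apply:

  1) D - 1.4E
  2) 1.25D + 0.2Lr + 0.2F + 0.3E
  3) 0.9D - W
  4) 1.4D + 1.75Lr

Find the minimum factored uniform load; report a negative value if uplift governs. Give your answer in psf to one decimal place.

53.4 psf

1) 1.0(94) - 1.4(29) = 53.4
2) 1.25(94) + 0.2(21) + 0.2(24) + 0.3(29) = 135.2
3) 0.9(94) - 1.0(11) = 73.6
4) 1.4(94) + 1.75(21) = 168.4
Combination 1 gives the minimum: 53.4 psf.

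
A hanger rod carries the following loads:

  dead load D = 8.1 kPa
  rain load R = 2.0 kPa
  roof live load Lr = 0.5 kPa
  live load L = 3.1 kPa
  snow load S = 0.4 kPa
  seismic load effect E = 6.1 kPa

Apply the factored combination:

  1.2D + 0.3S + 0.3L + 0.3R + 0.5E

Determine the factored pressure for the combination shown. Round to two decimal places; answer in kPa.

1.2(8.1) + 0.3(0.4) + 0.3(3.1) + 0.3(2.0) + 0.5(6.1) = 9.72 + 0.12 + 0.93 + 0.60 + 3.05 = 14.42
p_u = 14.42 kPa.

14.42 kPa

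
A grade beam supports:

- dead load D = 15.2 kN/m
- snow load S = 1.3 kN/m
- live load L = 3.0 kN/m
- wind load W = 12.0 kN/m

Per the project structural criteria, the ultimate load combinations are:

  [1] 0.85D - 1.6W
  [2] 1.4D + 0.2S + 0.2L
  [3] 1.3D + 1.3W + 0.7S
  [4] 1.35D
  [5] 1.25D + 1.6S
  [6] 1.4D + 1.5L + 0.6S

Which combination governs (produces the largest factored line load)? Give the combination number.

[1] 0.85(15.2) - 1.6(12.0) = 12.9 - 19.2 = -6.3
[2] 1.4(15.2) + 0.2(1.3) + 0.2(3.0) = 22.1
[3] 1.3(15.2) + 1.3(12.0) + 0.7(1.3) = 19.8 + 15.6 + 0.9 = 36.3
[4] 1.35(15.2) = 20.5
[5] 1.25(15.2) + 1.6(1.3) = 19.0 + 2.1 = 21.1
[6] 1.4(15.2) + 1.5(3.0) + 0.6(1.3) = 21.3 + 4.5 + 0.8 = 26.6
The largest value is 36.3 kN/m from combination 3.

Combination 3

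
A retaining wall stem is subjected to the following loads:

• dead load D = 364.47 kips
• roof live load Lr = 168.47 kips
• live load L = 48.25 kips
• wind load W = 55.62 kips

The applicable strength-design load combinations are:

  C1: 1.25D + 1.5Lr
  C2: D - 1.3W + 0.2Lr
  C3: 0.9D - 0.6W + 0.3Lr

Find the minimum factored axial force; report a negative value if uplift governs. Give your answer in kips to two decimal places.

325.86 kips

C1: 1.25(364.47) + 1.5(168.47) = 708.29
C2: 1.0(364.47) - 1.3(55.62) + 0.2(168.47) = 325.86
C3: 0.9(364.47) - 0.6(55.62) + 0.3(168.47) = 328.02 - 33.37 + 50.54 = 345.19
Combination 2 gives the minimum: 325.86 kips.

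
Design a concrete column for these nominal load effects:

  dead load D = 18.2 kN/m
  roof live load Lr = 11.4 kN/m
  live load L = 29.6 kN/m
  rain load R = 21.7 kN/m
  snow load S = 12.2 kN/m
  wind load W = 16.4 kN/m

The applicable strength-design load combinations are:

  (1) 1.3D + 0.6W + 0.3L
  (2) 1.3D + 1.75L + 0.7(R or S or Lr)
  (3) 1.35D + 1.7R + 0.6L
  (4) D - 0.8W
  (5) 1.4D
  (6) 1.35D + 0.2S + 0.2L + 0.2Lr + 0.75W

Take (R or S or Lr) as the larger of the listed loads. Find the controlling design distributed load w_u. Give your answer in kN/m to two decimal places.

(R or S or Lr) → R = 21.7 kN/m.
(1) 1.3(18.2) + 0.6(16.4) + 0.3(29.6) = 23.66 + 9.84 + 8.88 = 42.38
(2) 1.3(18.2) + 1.75(29.6) + 0.7(21.7) = 23.66 + 51.80 + 15.19 = 90.65
(3) 1.35(18.2) + 1.7(21.7) + 0.6(29.6) = 24.57 + 36.89 + 17.76 = 79.22
(4) 1.0(18.2) - 0.8(16.4) = 18.20 - 13.12 = 5.08
(5) 1.4(18.2) = 25.48
(6) 1.35(18.2) + 0.2(12.2) + 0.2(29.6) + 0.2(11.4) + 0.75(16.4) = 24.57 + 2.44 + 5.92 + 2.28 + 12.30 = 47.51
Combination 2 governs: w_u = 90.65 kN/m.

90.65 kN/m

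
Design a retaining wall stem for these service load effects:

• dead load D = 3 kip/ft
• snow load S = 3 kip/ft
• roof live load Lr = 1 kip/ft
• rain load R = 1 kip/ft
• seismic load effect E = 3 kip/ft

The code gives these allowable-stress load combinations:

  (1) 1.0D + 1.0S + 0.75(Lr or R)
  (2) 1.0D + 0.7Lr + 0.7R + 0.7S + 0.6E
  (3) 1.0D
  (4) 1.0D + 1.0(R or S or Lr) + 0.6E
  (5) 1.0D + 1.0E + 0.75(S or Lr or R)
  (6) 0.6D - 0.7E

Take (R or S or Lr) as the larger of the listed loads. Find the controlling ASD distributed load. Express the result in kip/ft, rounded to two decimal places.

8.30 kip/ft

(Lr or R) → Lr = 1 kip/ft; (R or S or Lr) → S = 3 kip/ft; (S or Lr or R) → S = 3 kip/ft.
(1) 1.0(3) + 1.0(3) + 0.75(1) = 3.00 + 3.00 + 0.75 = 6.75
(2) 1.0(3) + 0.7(1) + 0.7(1) + 0.7(3) + 0.6(3) = 3.00 + 0.70 + 0.70 + 2.10 + 1.80 = 8.30
(3) 1.0(3) = 3.00
(4) 1.0(3) + 1.0(3) + 0.6(3) = 3.00 + 3.00 + 1.80 = 7.80
(5) 1.0(3) + 1.0(3) + 0.75(3) = 3.00 + 3.00 + 2.25 = 8.25
(6) 0.6(3) - 0.7(3) = 1.80 - 2.10 = -0.30
Combination 2 governs: w = 8.30 kip/ft.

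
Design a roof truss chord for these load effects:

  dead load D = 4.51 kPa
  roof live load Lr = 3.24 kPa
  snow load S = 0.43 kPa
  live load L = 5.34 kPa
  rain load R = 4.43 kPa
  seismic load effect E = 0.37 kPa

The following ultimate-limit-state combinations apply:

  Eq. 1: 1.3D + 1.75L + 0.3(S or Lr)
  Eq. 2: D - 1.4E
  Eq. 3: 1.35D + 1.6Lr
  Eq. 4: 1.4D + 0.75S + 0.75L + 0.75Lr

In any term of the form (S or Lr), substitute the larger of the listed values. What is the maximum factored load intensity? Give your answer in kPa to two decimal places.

16.18 kPa

(S or Lr) → Lr = 3.24 kPa.
Eq. 1: 1.3(4.51) + 1.75(5.34) + 0.3(3.24) = 5.86 + 9.35 + 0.97 = 16.18
Eq. 2: 1.0(4.51) - 1.4(0.37) = 4.51 - 0.52 = 3.99
Eq. 3: 1.35(4.51) + 1.6(3.24) = 6.09 + 5.18 = 11.27
Eq. 4: 1.4(4.51) + 0.75(0.43) + 0.75(5.34) + 0.75(3.24) = 6.31 + 0.32 + 4.01 + 2.43 = 13.07
Combination 1 governs: q_u = 16.18 kPa.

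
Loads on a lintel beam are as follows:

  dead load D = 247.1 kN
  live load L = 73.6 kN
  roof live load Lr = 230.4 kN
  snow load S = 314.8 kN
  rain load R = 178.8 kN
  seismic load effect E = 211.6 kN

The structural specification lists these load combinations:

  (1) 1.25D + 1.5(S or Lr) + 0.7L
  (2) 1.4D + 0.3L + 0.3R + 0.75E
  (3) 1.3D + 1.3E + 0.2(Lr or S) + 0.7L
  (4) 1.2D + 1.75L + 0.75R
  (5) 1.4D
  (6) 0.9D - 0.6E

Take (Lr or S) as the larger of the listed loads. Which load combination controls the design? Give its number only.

Combination 1

(S or Lr) → S = 314.8 kN; (Lr or S) → S = 314.8 kN.
(1) 1.25(247.1) + 1.5(314.8) + 0.7(73.6) = 832.6
(2) 1.4(247.1) + 0.3(73.6) + 0.3(178.8) + 0.75(211.6) = 580.4
(3) 1.3(247.1) + 1.3(211.6) + 0.2(314.8) + 0.7(73.6) = 710.8
(4) 1.2(247.1) + 1.75(73.6) + 0.75(178.8) = 559.4
(5) 1.4(247.1) = 345.9
(6) 0.9(247.1) - 0.6(211.6) = 95.4
The largest value is 832.6 kN from combination 1.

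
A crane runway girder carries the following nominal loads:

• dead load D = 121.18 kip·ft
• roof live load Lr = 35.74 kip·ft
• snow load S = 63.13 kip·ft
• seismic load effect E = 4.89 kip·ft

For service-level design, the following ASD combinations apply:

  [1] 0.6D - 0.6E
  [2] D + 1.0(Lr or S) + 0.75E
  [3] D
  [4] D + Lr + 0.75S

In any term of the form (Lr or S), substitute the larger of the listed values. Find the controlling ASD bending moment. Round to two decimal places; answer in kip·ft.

204.27 kip·ft

(Lr or S) → S = 63.13 kip·ft.
[1] 0.6(121.18) - 0.6(4.89) = 69.77
[2] 1.0(121.18) + 1.0(63.13) + 0.75(4.89) = 121.18 + 63.13 + 3.67 = 187.98
[3] 1.0(121.18) = 121.18
[4] 1.0(121.18) + 1.0(35.74) + 0.75(63.13) = 121.18 + 35.74 + 47.35 = 204.27
Combination 4 governs: M = 204.27 kip·ft.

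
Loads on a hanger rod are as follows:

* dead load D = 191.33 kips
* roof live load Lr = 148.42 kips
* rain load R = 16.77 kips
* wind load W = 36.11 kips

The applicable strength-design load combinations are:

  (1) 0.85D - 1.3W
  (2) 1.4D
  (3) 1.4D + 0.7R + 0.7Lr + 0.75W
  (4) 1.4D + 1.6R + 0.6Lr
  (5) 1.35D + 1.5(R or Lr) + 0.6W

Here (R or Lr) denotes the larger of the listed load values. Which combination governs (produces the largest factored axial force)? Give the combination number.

Combination 5

(R or Lr) → Lr = 148.42 kips.
(1) 0.85(191.33) - 1.3(36.11) = 162.63 - 46.94 = 115.69
(2) 1.4(191.33) = 267.86
(3) 1.4(191.33) + 0.7(16.77) + 0.7(148.42) + 0.75(36.11) = 410.58
(4) 1.4(191.33) + 1.6(16.77) + 0.6(148.42) = 383.75
(5) 1.35(191.33) + 1.5(148.42) + 0.6(36.11) = 502.59
The largest value is 502.59 kips from combination 5.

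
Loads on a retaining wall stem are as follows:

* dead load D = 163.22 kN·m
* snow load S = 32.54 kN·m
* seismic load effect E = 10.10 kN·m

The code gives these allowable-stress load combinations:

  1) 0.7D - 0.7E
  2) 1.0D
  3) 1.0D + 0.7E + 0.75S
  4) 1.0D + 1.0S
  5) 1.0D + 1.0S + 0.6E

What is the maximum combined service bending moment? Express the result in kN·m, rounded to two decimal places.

1) 0.7(163.22) - 0.7(10.10) = 114.25 - 7.07 = 107.18
2) 1.0(163.22) = 163.22
3) 1.0(163.22) + 0.7(10.10) + 0.75(32.54) = 163.22 + 7.07 + 24.41 = 194.70
4) 1.0(163.22) + 1.0(32.54) = 163.22 + 32.54 = 195.76
5) 1.0(163.22) + 1.0(32.54) + 0.6(10.10) = 163.22 + 32.54 + 6.06 = 201.82
The controlling combination is 5, giving 201.82 kN·m.

201.82 kN·m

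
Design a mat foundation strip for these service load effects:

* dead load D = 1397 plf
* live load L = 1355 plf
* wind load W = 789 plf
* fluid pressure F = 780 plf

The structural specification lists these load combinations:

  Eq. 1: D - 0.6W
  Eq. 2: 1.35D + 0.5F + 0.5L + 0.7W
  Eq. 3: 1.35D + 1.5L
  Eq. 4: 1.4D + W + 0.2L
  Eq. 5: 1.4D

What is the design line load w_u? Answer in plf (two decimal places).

3918.45 plf

Eq. 1: 1.0(1397) - 0.6(789) = 1397.00 - 473.40 = 923.60
Eq. 2: 1.35(1397) + 0.5(780) + 0.5(1355) + 0.7(789) = 1885.95 + 390.00 + 677.50 + 552.30 = 3505.75
Eq. 3: 1.35(1397) + 1.5(1355) = 1885.95 + 2032.50 = 3918.45
Eq. 4: 1.4(1397) + 1.0(789) + 0.2(1355) = 1955.80 + 789.00 + 271.00 = 3015.80
Eq. 5: 1.4(1397) = 1955.80
The controlling combination is 3, giving 3918.45 plf.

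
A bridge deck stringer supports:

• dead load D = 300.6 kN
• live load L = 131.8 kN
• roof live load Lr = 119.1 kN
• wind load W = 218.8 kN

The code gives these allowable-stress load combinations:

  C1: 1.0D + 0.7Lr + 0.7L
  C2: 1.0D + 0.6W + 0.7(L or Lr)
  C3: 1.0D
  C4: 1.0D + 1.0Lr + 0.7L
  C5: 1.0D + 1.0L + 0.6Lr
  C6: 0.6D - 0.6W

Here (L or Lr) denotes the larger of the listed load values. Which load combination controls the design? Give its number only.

Combination 2

(L or Lr) → L = 131.8 kN.
C1: 1.0(300.6) + 0.7(119.1) + 0.7(131.8) = 476.2
C2: 1.0(300.6) + 0.6(218.8) + 0.7(131.8) = 524.1
C3: 1.0(300.6) = 300.6
C4: 1.0(300.6) + 1.0(119.1) + 0.7(131.8) = 512.0
C5: 1.0(300.6) + 1.0(131.8) + 0.6(119.1) = 503.9
C6: 0.6(300.6) - 0.6(218.8) = 49.1
The largest value is 524.1 kN from combination 2.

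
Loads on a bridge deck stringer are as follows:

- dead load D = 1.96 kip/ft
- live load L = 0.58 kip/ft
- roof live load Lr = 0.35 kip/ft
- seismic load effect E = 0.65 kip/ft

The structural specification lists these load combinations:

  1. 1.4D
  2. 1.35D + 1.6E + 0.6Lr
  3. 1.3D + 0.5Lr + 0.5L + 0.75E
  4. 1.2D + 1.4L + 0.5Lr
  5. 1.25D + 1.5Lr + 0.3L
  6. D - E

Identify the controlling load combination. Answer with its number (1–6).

Combination 2

1. 1.4(1.96) = 2.74
2. 1.35(1.96) + 1.6(0.65) + 0.6(0.35) = 2.65 + 1.04 + 0.21 = 3.90
3. 1.3(1.96) + 0.5(0.35) + 0.5(0.58) + 0.75(0.65) = 3.50
4. 1.2(1.96) + 1.4(0.58) + 0.5(0.35) = 2.35 + 0.81 + 0.18 = 3.34
5. 1.25(1.96) + 1.5(0.35) + 0.3(0.58) = 2.45 + 0.53 + 0.17 = 3.15
6. 1.0(1.96) - 1.0(0.65) = 1.96 - 0.65 = 1.31
The largest value is 3.90 kip/ft from combination 2.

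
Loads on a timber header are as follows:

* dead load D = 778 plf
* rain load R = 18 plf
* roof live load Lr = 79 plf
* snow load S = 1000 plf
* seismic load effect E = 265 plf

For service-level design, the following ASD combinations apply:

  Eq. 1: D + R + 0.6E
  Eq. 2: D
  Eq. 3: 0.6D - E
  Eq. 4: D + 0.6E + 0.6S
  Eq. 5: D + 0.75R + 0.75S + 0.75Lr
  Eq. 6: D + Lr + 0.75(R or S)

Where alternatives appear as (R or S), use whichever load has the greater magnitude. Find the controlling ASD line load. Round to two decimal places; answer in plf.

(R or S) → S = 1000 plf.
Eq. 1: 1.0(778) + 1.0(18) + 0.6(265) = 955.00
Eq. 2: 1.0(778) = 778.00
Eq. 3: 0.6(778) - 1.0(265) = 201.80
Eq. 4: 1.0(778) + 0.6(265) + 0.6(1000) = 1537.00
Eq. 5: 1.0(778) + 0.75(18) + 0.75(1000) + 0.75(79) = 1600.75
Eq. 6: 1.0(778) + 1.0(79) + 0.75(1000) = 1607.00
The controlling combination is 6, giving 1607.00 plf.

1607.00 plf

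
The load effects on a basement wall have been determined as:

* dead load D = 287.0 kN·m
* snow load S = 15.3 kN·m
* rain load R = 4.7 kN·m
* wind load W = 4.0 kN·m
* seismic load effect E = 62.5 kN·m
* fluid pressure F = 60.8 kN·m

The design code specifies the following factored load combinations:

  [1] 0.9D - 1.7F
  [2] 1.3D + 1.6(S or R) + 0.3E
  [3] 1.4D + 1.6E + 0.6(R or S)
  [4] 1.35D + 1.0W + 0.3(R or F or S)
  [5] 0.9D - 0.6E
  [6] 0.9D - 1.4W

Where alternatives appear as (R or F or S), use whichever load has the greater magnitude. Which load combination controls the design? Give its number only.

(S or R) → S = 15.3 kN·m; (R or S) → S = 15.3 kN·m; (R or F or S) → F = 60.8 kN·m.
[1] 0.9(287.0) - 1.7(60.8) = 258.30 - 103.36 = 154.94
[2] 1.3(287.0) + 1.6(15.3) + 0.3(62.5) = 373.10 + 24.48 + 18.75 = 416.33
[3] 1.4(287.0) + 1.6(62.5) + 0.6(15.3) = 401.80 + 100.00 + 9.18 = 510.98
[4] 1.35(287.0) + 1.0(4.0) + 0.3(60.8) = 387.45 + 4.00 + 18.24 = 409.69
[5] 0.9(287.0) - 0.6(62.5) = 258.30 - 37.50 = 220.80
[6] 0.9(287.0) - 1.4(4.0) = 258.30 - 5.60 = 252.70
The largest value is 510.98 kN·m from combination 3.

Combination 3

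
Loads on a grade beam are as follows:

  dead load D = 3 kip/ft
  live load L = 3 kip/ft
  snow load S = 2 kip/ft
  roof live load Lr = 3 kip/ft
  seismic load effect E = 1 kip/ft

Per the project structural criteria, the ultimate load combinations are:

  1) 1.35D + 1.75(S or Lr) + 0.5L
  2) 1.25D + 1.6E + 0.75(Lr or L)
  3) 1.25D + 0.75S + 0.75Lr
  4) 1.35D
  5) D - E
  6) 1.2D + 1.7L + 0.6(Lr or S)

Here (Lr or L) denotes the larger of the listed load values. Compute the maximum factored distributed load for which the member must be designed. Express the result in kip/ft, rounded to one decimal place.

10.8 kip/ft

(S or Lr) → Lr = 3 kip/ft; (Lr or L) → Lr = 3 kip/ft; (Lr or S) → Lr = 3 kip/ft.
1) 1.35(3) + 1.75(3) + 0.5(3) = 10.8
2) 1.25(3) + 1.6(1) + 0.75(3) = 7.6
3) 1.25(3) + 0.75(2) + 0.75(3) = 7.5
4) 1.35(3) = 4.1
5) 1.0(3) - 1.0(1) = 2.0
6) 1.2(3) + 1.7(3) + 0.6(3) = 10.5
Maximum is from combination 1.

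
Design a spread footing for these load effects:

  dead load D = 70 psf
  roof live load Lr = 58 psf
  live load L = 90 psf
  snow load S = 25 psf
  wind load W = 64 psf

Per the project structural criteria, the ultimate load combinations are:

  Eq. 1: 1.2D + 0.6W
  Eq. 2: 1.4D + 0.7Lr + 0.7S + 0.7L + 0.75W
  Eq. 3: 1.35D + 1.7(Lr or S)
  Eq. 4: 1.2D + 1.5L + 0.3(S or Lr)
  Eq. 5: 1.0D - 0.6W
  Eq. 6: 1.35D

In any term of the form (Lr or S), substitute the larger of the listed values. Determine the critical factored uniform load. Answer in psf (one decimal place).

267.1 psf

(Lr or S) → Lr = 58 psf; (S or Lr) → Lr = 58 psf.
Eq. 1: 1.2(70) + 0.6(64) = 84.0 + 38.4 = 122.4
Eq. 2: 1.4(70) + 0.7(58) + 0.7(25) + 0.7(90) + 0.75(64) = 98.0 + 40.6 + 17.5 + 63.0 + 48.0 = 267.1
Eq. 3: 1.35(70) + 1.7(58) = 94.5 + 98.6 = 193.1
Eq. 4: 1.2(70) + 1.5(90) + 0.3(58) = 84.0 + 135.0 + 17.4 = 236.4
Eq. 5: 1.0(70) - 0.6(64) = 70.0 - 38.4 = 31.6
Eq. 6: 1.35(70) = 94.5
Maximum is from combination 2.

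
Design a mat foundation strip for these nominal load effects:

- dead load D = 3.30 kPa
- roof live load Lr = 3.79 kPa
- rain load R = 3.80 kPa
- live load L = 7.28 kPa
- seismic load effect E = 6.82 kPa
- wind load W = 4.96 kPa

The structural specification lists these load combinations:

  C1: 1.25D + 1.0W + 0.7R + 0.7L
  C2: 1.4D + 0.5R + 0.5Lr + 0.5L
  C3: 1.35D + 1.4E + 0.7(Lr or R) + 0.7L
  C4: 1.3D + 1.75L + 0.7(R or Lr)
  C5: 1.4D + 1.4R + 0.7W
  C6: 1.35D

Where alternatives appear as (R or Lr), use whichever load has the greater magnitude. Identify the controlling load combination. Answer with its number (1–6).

(Lr or R) → R = 3.80 kPa; (R or Lr) → R = 3.80 kPa.
C1: 1.25(3.30) + 1.0(4.96) + 0.7(3.80) + 0.7(7.28) = 16.84
C2: 1.4(3.30) + 0.5(3.80) + 0.5(3.79) + 0.5(7.28) = 12.06
C3: 1.35(3.30) + 1.4(6.82) + 0.7(3.80) + 0.7(7.28) = 21.76
C4: 1.3(3.30) + 1.75(7.28) + 0.7(3.80) = 19.69
C5: 1.4(3.30) + 1.4(3.80) + 0.7(4.96) = 13.41
C6: 1.35(3.30) = 4.46
The largest value is 21.76 kPa from combination 3.

Combination 3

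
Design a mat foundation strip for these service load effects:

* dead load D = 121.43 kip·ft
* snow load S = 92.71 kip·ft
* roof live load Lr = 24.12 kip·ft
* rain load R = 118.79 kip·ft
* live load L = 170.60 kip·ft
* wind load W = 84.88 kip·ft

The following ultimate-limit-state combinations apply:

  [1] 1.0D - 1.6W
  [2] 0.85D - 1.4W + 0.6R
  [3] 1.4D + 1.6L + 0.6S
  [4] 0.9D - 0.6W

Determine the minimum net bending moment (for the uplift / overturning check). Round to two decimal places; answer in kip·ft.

[1] 1.0(121.43) - 1.6(84.88) = -14.38
[2] 0.85(121.43) - 1.4(84.88) + 0.6(118.79) = 55.66
[3] 1.4(121.43) + 1.6(170.60) + 0.6(92.71) = 498.59
[4] 0.9(121.43) - 0.6(84.88) = 58.36
Combination 1 gives the minimum: -14.38 kip·ft.

-14.38 kip·ft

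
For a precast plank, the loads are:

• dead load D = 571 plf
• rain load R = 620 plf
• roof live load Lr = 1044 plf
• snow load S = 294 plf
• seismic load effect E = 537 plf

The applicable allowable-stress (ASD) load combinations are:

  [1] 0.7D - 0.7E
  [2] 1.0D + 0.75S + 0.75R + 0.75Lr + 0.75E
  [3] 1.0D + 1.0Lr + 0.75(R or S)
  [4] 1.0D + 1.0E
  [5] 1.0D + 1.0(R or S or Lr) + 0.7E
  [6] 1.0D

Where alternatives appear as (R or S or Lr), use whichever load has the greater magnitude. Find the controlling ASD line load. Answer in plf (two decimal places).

2442.25 plf

(R or S) → R = 620 plf; (R or S or Lr) → Lr = 1044 plf.
[1] 0.7(571) - 0.7(537) = 399.70 - 375.90 = 23.80
[2] 1.0(571) + 0.75(294) + 0.75(620) + 0.75(1044) + 0.75(537) = 571.00 + 220.50 + 465.00 + 783.00 + 402.75 = 2442.25
[3] 1.0(571) + 1.0(1044) + 0.75(620) = 571.00 + 1044.00 + 465.00 = 2080.00
[4] 1.0(571) + 1.0(537) = 571.00 + 537.00 = 1108.00
[5] 1.0(571) + 1.0(1044) + 0.7(537) = 571.00 + 1044.00 + 375.90 = 1990.90
[6] 1.0(571) = 571.00
The controlling combination is 2, giving 2442.25 plf.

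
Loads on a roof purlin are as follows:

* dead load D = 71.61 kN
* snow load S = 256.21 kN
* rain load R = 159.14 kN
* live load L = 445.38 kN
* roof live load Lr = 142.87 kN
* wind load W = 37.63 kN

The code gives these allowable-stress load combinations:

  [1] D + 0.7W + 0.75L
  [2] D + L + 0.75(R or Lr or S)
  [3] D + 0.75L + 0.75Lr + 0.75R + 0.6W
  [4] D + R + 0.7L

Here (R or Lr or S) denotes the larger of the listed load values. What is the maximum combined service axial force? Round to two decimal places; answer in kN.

(R or Lr or S) → S = 256.21 kN.
[1] 1.0(71.61) + 0.7(37.63) + 0.75(445.38) = 71.61 + 26.34 + 334.04 = 431.99
[2] 1.0(71.61) + 1.0(445.38) + 0.75(256.21) = 71.61 + 445.38 + 192.16 = 709.15
[3] 1.0(71.61) + 0.75(445.38) + 0.75(142.87) + 0.75(159.14) + 0.6(37.63) = 654.73
[4] 1.0(71.61) + 1.0(159.14) + 0.7(445.38) = 71.61 + 159.14 + 311.77 = 542.52
Combination 2 governs: N = 709.15 kN.

709.15 kN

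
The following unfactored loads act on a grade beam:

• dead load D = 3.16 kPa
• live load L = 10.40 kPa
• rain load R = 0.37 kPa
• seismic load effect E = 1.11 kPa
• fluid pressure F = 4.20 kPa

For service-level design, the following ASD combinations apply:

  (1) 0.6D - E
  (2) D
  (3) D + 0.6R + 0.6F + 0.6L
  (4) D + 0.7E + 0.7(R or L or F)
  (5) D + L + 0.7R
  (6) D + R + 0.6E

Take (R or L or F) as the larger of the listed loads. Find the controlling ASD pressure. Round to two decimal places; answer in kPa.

(R or L or F) → L = 10.40 kPa.
(1) 0.6(3.16) - 1.0(1.11) = 1.90 - 1.11 = 0.79
(2) 1.0(3.16) = 3.16
(3) 1.0(3.16) + 0.6(0.37) + 0.6(4.20) + 0.6(10.40) = 3.16 + 0.22 + 2.52 + 6.24 = 12.14
(4) 1.0(3.16) + 0.7(1.11) + 0.7(10.40) = 3.16 + 0.78 + 7.28 = 11.22
(5) 1.0(3.16) + 1.0(10.40) + 0.7(0.37) = 3.16 + 10.40 + 0.26 = 13.82
(6) 1.0(3.16) + 1.0(0.37) + 0.6(1.11) = 3.16 + 0.37 + 0.67 = 4.20
Combination 5 governs: p = 13.82 kPa.

13.82 kPa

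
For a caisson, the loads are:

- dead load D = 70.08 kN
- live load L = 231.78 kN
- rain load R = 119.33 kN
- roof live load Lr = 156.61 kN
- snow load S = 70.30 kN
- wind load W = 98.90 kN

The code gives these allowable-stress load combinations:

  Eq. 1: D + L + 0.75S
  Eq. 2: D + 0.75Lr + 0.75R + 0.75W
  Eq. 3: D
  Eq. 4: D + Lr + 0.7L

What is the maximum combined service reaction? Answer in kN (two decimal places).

388.94 kN

Eq. 1: 1.0(70.08) + 1.0(231.78) + 0.75(70.30) = 70.08 + 231.78 + 52.73 = 354.59
Eq. 2: 1.0(70.08) + 0.75(156.61) + 0.75(119.33) + 0.75(98.90) = 351.21
Eq. 3: 1.0(70.08) = 70.08
Eq. 4: 1.0(70.08) + 1.0(156.61) + 0.7(231.78) = 70.08 + 156.61 + 162.25 = 388.94
Maximum is from combination 4.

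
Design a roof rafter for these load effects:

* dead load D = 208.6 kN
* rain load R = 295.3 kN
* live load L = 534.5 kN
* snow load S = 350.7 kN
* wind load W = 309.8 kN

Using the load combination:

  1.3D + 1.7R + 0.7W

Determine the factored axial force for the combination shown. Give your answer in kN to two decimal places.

990.05 kN

1.3(208.6) + 1.7(295.3) + 0.7(309.8) = 271.18 + 502.01 + 216.86 = 990.05
N_u = 990.05 kN.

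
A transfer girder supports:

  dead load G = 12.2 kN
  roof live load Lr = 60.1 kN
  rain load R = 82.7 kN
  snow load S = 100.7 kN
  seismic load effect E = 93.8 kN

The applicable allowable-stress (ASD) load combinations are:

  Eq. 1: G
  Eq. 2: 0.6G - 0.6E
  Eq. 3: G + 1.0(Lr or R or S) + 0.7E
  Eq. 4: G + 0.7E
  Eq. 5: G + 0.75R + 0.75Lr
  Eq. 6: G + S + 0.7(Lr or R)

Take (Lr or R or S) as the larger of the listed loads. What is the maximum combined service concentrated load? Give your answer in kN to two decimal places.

(Lr or R or S) → S = 100.7 kN; (Lr or R) → R = 82.7 kN.
Eq. 1: 1.0(12.2) = 12.20
Eq. 2: 0.6(12.2) - 0.6(93.8) = -48.96
Eq. 3: 1.0(12.2) + 1.0(100.7) + 0.7(93.8) = 178.56
Eq. 4: 1.0(12.2) + 0.7(93.8) = 77.86
Eq. 5: 1.0(12.2) + 0.75(82.7) + 0.75(60.1) = 119.30
Eq. 6: 1.0(12.2) + 1.0(100.7) + 0.7(82.7) = 170.79
Maximum is from combination 3.

178.56 kN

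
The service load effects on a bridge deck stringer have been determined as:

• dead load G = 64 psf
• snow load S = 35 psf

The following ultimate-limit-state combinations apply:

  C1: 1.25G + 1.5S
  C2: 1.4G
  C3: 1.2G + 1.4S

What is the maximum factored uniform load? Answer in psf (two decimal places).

132.50 psf

C1: 1.25(64) + 1.5(35) = 80.00 + 52.50 = 132.50
C2: 1.4(64) = 89.60
C3: 1.2(64) + 1.4(35) = 76.80 + 49.00 = 125.80
Combination 1 governs: q_u = 132.50 psf.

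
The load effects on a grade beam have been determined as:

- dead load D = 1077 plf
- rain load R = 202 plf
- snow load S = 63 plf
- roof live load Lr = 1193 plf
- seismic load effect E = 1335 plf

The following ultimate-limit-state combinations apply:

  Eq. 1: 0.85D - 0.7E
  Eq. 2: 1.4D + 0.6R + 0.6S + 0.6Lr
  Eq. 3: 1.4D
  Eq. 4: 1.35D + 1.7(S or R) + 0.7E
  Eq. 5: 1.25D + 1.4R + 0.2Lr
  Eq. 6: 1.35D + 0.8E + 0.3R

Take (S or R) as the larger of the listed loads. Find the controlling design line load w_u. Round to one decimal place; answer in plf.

2731.9 plf

(S or R) → R = 202 plf.
Eq. 1: 0.85(1077) - 0.7(1335) = -19.1
Eq. 2: 1.4(1077) + 0.6(202) + 0.6(63) + 0.6(1193) = 2382.6
Eq. 3: 1.4(1077) = 1507.8
Eq. 4: 1.35(1077) + 1.7(202) + 0.7(1335) = 2731.9
Eq. 5: 1.25(1077) + 1.4(202) + 0.2(1193) = 1867.7
Eq. 6: 1.35(1077) + 0.8(1335) + 0.3(202) = 2582.6
Combination 4 governs: w_u = 2731.9 plf.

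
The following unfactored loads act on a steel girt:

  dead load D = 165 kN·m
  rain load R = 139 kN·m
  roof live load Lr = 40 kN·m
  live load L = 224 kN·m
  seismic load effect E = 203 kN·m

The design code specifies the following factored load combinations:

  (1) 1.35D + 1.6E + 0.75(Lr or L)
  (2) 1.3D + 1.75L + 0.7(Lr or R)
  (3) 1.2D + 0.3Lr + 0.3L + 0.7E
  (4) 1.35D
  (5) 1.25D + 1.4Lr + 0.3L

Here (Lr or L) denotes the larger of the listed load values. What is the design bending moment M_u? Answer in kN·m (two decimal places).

(Lr or L) → L = 224 kN·m; (Lr or R) → R = 139 kN·m.
(1) 1.35(165) + 1.6(203) + 0.75(224) = 222.75 + 324.80 + 168.00 = 715.55
(2) 1.3(165) + 1.75(224) + 0.7(139) = 214.50 + 392.00 + 97.30 = 703.80
(3) 1.2(165) + 0.3(40) + 0.3(224) + 0.7(203) = 198.00 + 12.00 + 67.20 + 142.10 = 419.30
(4) 1.35(165) = 222.75
(5) 1.25(165) + 1.4(40) + 0.3(224) = 206.25 + 56.00 + 67.20 = 329.45
Maximum is from combination 1.

715.55 kN·m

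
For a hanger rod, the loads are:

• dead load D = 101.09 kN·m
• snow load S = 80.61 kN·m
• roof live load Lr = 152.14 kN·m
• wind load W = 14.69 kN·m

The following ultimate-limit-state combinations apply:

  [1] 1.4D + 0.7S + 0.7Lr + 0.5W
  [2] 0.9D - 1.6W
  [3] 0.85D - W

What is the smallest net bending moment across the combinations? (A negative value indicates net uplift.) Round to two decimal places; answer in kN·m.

67.48 kN·m

[1] 1.4(101.09) + 0.7(80.61) + 0.7(152.14) + 0.5(14.69) = 311.80
[2] 0.9(101.09) - 1.6(14.69) = 67.48
[3] 0.85(101.09) - 1.0(14.69) = 71.24
Combination 2 gives the minimum: 67.48 kN·m.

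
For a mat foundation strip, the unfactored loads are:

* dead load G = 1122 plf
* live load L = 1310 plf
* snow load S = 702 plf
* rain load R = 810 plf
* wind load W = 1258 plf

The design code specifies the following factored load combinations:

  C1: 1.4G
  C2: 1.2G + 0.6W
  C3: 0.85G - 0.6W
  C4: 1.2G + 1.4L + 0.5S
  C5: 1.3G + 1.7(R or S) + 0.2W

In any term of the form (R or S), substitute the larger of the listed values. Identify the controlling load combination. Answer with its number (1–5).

(R or S) → R = 810 plf.
C1: 1.4(1122) = 1570.80
C2: 1.2(1122) + 0.6(1258) = 1346.40 + 754.80 = 2101.20
C3: 0.85(1122) - 0.6(1258) = 953.70 - 754.80 = 198.90
C4: 1.2(1122) + 1.4(1310) + 0.5(702) = 1346.40 + 1834.00 + 351.00 = 3531.40
C5: 1.3(1122) + 1.7(810) + 0.2(1258) = 1458.60 + 1377.00 + 251.60 = 3087.20
The largest value is 3531.40 plf from combination 4.

Combination 4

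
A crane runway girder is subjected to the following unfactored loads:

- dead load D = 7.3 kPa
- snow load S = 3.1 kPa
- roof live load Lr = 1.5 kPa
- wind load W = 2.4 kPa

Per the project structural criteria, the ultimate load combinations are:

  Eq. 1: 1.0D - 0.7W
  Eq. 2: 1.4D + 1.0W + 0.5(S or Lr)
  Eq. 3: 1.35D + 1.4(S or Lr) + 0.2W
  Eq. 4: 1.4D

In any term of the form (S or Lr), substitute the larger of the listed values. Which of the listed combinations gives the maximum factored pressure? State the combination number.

Combination 3

(S or Lr) → S = 3.1 kPa.
Eq. 1: 1.0(7.3) - 0.7(2.4) = 7.30 - 1.68 = 5.62
Eq. 2: 1.4(7.3) + 1.0(2.4) + 0.5(3.1) = 10.22 + 2.40 + 1.55 = 14.17
Eq. 3: 1.35(7.3) + 1.4(3.1) + 0.2(2.4) = 9.86 + 4.34 + 0.48 = 14.68
Eq. 4: 1.4(7.3) = 10.22
The largest value is 14.68 kPa from combination 3.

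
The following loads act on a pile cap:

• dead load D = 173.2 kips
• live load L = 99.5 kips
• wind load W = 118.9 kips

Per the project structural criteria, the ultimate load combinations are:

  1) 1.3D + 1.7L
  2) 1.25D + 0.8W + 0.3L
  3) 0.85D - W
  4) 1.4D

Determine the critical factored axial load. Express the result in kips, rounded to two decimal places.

394.31 kips

1) 1.3(173.2) + 1.7(99.5) = 225.16 + 169.15 = 394.31
2) 1.25(173.2) + 0.8(118.9) + 0.3(99.5) = 216.50 + 95.12 + 29.85 = 341.47
3) 0.85(173.2) - 1.0(118.9) = 147.22 - 118.90 = 28.32
4) 1.4(173.2) = 242.48
Combination 1 governs: P_u = 394.31 kips.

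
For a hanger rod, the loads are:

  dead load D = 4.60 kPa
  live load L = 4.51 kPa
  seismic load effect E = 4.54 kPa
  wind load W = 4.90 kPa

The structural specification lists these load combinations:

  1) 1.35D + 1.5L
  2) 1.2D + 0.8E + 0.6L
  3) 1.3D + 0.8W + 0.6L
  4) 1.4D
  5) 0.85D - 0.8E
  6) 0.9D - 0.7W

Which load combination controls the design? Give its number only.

Combination 1

1) 1.35(4.60) + 1.5(4.51) = 12.98
2) 1.2(4.60) + 0.8(4.54) + 0.6(4.51) = 11.86
3) 1.3(4.60) + 0.8(4.90) + 0.6(4.51) = 12.61
4) 1.4(4.60) = 6.44
5) 0.85(4.60) - 0.8(4.54) = 0.28
6) 0.9(4.60) - 0.7(4.90) = 0.71
The largest value is 12.98 kPa from combination 1.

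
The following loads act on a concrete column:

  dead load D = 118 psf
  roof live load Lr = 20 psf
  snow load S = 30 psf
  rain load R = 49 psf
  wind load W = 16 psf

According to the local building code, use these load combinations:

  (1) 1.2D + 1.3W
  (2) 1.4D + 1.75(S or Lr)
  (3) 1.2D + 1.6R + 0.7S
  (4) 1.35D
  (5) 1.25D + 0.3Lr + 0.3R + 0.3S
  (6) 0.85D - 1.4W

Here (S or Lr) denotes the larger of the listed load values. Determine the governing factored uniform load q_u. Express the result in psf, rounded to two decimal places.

(S or Lr) → S = 30 psf.
(1) 1.2(118) + 1.3(16) = 162.40
(2) 1.4(118) + 1.75(30) = 217.70
(3) 1.2(118) + 1.6(49) + 0.7(30) = 241.00
(4) 1.35(118) = 159.30
(5) 1.25(118) + 0.3(20) + 0.3(49) + 0.3(30) = 177.20
(6) 0.85(118) - 1.4(16) = 77.90
The controlling combination is 3, giving 241.00 psf.

241.00 psf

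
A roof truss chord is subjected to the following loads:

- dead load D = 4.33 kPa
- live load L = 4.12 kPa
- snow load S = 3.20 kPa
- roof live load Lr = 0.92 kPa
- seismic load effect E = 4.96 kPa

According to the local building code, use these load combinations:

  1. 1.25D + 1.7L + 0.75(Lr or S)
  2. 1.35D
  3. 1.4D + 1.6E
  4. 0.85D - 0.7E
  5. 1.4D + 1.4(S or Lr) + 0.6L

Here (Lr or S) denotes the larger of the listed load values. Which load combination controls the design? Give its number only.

(Lr or S) → S = 3.20 kPa; (S or Lr) → S = 3.20 kPa.
1. 1.25(4.33) + 1.7(4.12) + 0.75(3.20) = 14.82
2. 1.35(4.33) = 5.85
3. 1.4(4.33) + 1.6(4.96) = 6.06 + 7.94 = 14.00
4. 0.85(4.33) - 0.7(4.96) = 3.68 - 3.47 = 0.21
5. 1.4(4.33) + 1.4(3.20) + 0.6(4.12) = 6.06 + 4.48 + 2.47 = 13.01
The largest value is 14.82 kPa from combination 1.

Combination 1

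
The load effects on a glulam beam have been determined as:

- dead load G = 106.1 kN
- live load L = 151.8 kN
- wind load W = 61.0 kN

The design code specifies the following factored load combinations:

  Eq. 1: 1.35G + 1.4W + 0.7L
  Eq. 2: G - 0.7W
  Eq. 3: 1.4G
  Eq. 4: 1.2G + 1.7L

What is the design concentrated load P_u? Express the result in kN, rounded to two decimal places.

385.38 kN

Eq. 1: 1.35(106.1) + 1.4(61.0) + 0.7(151.8) = 334.90
Eq. 2: 1.0(106.1) - 0.7(61.0) = 63.40
Eq. 3: 1.4(106.1) = 148.54
Eq. 4: 1.2(106.1) + 1.7(151.8) = 385.38
The controlling combination is 4, giving 385.38 kN.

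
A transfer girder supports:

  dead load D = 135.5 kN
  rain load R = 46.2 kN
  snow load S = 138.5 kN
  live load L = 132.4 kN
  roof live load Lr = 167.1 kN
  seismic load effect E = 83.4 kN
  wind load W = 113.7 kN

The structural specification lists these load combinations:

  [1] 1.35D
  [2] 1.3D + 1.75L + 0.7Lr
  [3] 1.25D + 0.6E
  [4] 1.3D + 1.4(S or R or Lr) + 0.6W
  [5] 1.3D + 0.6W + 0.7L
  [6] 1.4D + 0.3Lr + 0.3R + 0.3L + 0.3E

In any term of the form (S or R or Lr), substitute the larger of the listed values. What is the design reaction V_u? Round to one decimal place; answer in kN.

524.8 kN

(S or R or Lr) → Lr = 167.1 kN.
[1] 1.35(135.5) = 182.9
[2] 1.3(135.5) + 1.75(132.4) + 0.7(167.1) = 524.8
[3] 1.25(135.5) + 0.6(83.4) = 219.4
[4] 1.3(135.5) + 1.4(167.1) + 0.6(113.7) = 478.3
[5] 1.3(135.5) + 0.6(113.7) + 0.7(132.4) = 337.1
[6] 1.4(135.5) + 0.3(167.1) + 0.3(46.2) + 0.3(132.4) + 0.3(83.4) = 318.4
The controlling combination is 2, giving 524.8 kN.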